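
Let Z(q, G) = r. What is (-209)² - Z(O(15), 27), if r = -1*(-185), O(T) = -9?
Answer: 43496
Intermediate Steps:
r = 185
Z(q, G) = 185
(-209)² - Z(O(15), 27) = (-209)² - 1*185 = 43681 - 185 = 43496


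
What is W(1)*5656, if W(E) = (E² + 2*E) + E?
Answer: 22624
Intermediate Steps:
W(E) = E² + 3*E
W(1)*5656 = (1*(3 + 1))*5656 = (1*4)*5656 = 4*5656 = 22624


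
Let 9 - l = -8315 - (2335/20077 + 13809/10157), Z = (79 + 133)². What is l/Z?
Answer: 424437107181/2291268592004 ≈ 0.18524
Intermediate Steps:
Z = 44944 (Z = 212² = 44944)
l = 1697748428724/203922089 (l = 9 - (-8315 - (2335/20077 + 13809/10157)) = 9 - (-8315 - 1*300959888/203922089) = 9 - (-8315 - 300959888/203922089) = 9 - 1*(-1695913129923/203922089) = 9 + 1695913129923/203922089 = 1697748428724/203922089 ≈ 8325.5)
l/Z = (1697748428724/203922089)/44944 = (1697748428724/203922089)*(1/44944) = 424437107181/2291268592004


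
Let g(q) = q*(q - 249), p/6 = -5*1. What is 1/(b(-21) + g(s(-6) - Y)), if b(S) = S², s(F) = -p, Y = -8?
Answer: -1/7577 ≈ -0.00013198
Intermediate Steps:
p = -30 (p = 6*(-5*1) = 6*(-5) = -30)
s(F) = 30 (s(F) = -1*(-30) = 30)
g(q) = q*(-249 + q)
1/(b(-21) + g(s(-6) - Y)) = 1/((-21)² + (30 - 1*(-8))*(-249 + (30 - 1*(-8)))) = 1/(441 + (30 + 8)*(-249 + (30 + 8))) = 1/(441 + 38*(-249 + 38)) = 1/(441 + 38*(-211)) = 1/(441 - 8018) = 1/(-7577) = -1/7577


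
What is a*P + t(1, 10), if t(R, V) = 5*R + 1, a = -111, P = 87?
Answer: -9651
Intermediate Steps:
t(R, V) = 1 + 5*R
a*P + t(1, 10) = -111*87 + (1 + 5*1) = -9657 + (1 + 5) = -9657 + 6 = -9651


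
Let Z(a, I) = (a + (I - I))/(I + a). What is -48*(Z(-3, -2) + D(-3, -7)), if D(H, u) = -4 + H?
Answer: 1536/5 ≈ 307.20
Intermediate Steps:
Z(a, I) = a/(I + a) (Z(a, I) = (a + 0)/(I + a) = a/(I + a))
-48*(Z(-3, -2) + D(-3, -7)) = -48*(-3/(-2 - 3) + (-4 - 3)) = -48*(-3/(-5) - 7) = -48*(-3*(-⅕) - 7) = -48*(⅗ - 7) = -48*(-32/5) = 1536/5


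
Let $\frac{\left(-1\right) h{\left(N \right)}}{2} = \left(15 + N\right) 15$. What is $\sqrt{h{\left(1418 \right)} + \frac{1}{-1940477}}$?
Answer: $\frac{i \sqrt{1337824280626547}}{176407} \approx 207.34 i$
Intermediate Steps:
$h{\left(N \right)} = -450 - 30 N$ ($h{\left(N \right)} = - 2 \left(15 + N\right) 15 = - 2 \left(225 + 15 N\right) = -450 - 30 N$)
$\sqrt{h{\left(1418 \right)} + \frac{1}{-1940477}} = \sqrt{\left(-450 - 42540\right) + \frac{1}{-1940477}} = \sqrt{\left(-450 - 42540\right) - \frac{1}{1940477}} = \sqrt{-42990 - \frac{1}{1940477}} = \sqrt{- \frac{83421106231}{1940477}} = \frac{i \sqrt{1337824280626547}}{176407}$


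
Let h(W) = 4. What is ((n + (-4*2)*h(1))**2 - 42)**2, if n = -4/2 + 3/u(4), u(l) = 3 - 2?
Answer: 844561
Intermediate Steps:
u(l) = 1
n = 1 (n = -4/2 + 3/1 = -4*1/2 + 3*1 = -2 + 3 = 1)
((n + (-4*2)*h(1))**2 - 42)**2 = ((1 - 4*2*4)**2 - 42)**2 = ((1 - 8*4)**2 - 42)**2 = ((1 - 32)**2 - 42)**2 = ((-31)**2 - 42)**2 = (961 - 42)**2 = 919**2 = 844561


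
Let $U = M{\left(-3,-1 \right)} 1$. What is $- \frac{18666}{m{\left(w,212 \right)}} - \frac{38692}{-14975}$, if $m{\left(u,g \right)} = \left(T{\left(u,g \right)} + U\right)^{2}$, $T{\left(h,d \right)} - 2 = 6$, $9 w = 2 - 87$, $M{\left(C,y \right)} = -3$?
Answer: $- \frac{11142242}{14975} \approx -744.06$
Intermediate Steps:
$w = - \frac{85}{9}$ ($w = \frac{2 - 87}{9} = \frac{1}{9} \left(-85\right) = - \frac{85}{9} \approx -9.4444$)
$T{\left(h,d \right)} = 8$ ($T{\left(h,d \right)} = 2 + 6 = 8$)
$U = -3$ ($U = \left(-3\right) 1 = -3$)
$m{\left(u,g \right)} = 25$ ($m{\left(u,g \right)} = \left(8 - 3\right)^{2} = 5^{2} = 25$)
$- \frac{18666}{m{\left(w,212 \right)}} - \frac{38692}{-14975} = - \frac{18666}{25} - \frac{38692}{-14975} = \left(-18666\right) \frac{1}{25} - - \frac{38692}{14975} = - \frac{18666}{25} + \frac{38692}{14975} = - \frac{11142242}{14975}$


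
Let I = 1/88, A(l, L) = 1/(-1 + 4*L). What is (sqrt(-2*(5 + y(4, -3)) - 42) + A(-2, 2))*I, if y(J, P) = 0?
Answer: 1/616 + I*sqrt(13)/44 ≈ 0.0016234 + 0.081944*I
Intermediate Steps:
I = 1/88 ≈ 0.011364
(sqrt(-2*(5 + y(4, -3)) - 42) + A(-2, 2))*I = (sqrt(-2*(5 + 0) - 42) + 1/(-1 + 4*2))*(1/88) = (sqrt(-2*5 - 42) + 1/(-1 + 8))*(1/88) = (sqrt(-10 - 42) + 1/7)*(1/88) = (sqrt(-52) + 1/7)*(1/88) = (2*I*sqrt(13) + 1/7)*(1/88) = (1/7 + 2*I*sqrt(13))*(1/88) = 1/616 + I*sqrt(13)/44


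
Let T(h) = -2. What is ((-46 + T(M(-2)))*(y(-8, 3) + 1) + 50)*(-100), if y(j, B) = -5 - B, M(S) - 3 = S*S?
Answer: -38600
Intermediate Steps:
M(S) = 3 + S**2 (M(S) = 3 + S*S = 3 + S**2)
((-46 + T(M(-2)))*(y(-8, 3) + 1) + 50)*(-100) = ((-46 - 2)*((-5 - 1*3) + 1) + 50)*(-100) = (-48*((-5 - 3) + 1) + 50)*(-100) = (-48*(-8 + 1) + 50)*(-100) = (-48*(-7) + 50)*(-100) = (336 + 50)*(-100) = 386*(-100) = -38600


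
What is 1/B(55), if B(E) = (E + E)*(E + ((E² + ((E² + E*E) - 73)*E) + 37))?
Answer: 1/36503720 ≈ 2.7394e-8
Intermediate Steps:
B(E) = 2*E*(37 + E + E² + E*(-73 + 2*E²)) (B(E) = (2*E)*(E + ((E² + ((E² + E²) - 73)*E) + 37)) = (2*E)*(E + ((E² + (2*E² - 73)*E) + 37)) = (2*E)*(E + ((E² + (-73 + 2*E²)*E) + 37)) = (2*E)*(E + ((E² + E*(-73 + 2*E²)) + 37)) = (2*E)*(E + (37 + E² + E*(-73 + 2*E²))) = (2*E)*(37 + E + E² + E*(-73 + 2*E²)) = 2*E*(37 + E + E² + E*(-73 + 2*E²)))
1/B(55) = 1/(2*55*(37 + 55² - 72*55 + 2*55³)) = 1/(2*55*(37 + 3025 - 3960 + 2*166375)) = 1/(2*55*(37 + 3025 - 3960 + 332750)) = 1/(2*55*331852) = 1/36503720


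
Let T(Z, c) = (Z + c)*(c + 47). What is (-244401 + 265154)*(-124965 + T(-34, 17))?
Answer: -2615977909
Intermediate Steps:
T(Z, c) = (47 + c)*(Z + c) (T(Z, c) = (Z + c)*(47 + c) = (47 + c)*(Z + c))
(-244401 + 265154)*(-124965 + T(-34, 17)) = (-244401 + 265154)*(-124965 + (17² + 47*(-34) + 47*17 - 34*17)) = 20753*(-124965 + (289 - 1598 + 799 - 578)) = 20753*(-124965 - 1088) = 20753*(-126053) = -2615977909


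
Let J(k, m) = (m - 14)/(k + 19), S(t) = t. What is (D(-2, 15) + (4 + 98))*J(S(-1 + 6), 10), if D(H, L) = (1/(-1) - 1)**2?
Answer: -53/3 ≈ -17.667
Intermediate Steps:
J(k, m) = (-14 + m)/(19 + k)
D(H, L) = 4 (D(H, L) = (-1 - 1)**2 = (-2)**2 = 4)
(D(-2, 15) + (4 + 98))*J(S(-1 + 6), 10) = (4 + (4 + 98))*((-14 + 10)/(19 + (-1 + 6))) = (4 + 102)*(-4/(19 + 5)) = 106*(-4/24) = 106*((1/24)*(-4)) = 106*(-1/6) = -53/3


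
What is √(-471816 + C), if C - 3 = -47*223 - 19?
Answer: I*√482313 ≈ 694.49*I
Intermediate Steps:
C = -10497 (C = 3 + (-47*223 - 19) = 3 + (-10481 - 19) = 3 - 10500 = -10497)
√(-471816 + C) = √(-471816 - 10497) = √(-482313) = I*√482313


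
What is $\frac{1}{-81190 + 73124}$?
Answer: $- \frac{1}{8066} \approx -0.00012398$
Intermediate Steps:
$\frac{1}{-81190 + 73124} = \frac{1}{-8066} = - \frac{1}{8066}$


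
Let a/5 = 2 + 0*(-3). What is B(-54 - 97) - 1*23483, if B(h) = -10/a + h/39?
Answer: -916027/39 ≈ -23488.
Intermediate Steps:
a = 10 (a = 5*(2 + 0*(-3)) = 5*(2 + 0) = 5*2 = 10)
B(h) = -1 + h/39 (B(h) = -10/10 + h/39 = -10*⅒ + h*(1/39) = -1 + h/39)
B(-54 - 97) - 1*23483 = (-1 + (-54 - 97)/39) - 1*23483 = (-1 + (1/39)*(-151)) - 23483 = (-1 - 151/39) - 23483 = -190/39 - 23483 = -916027/39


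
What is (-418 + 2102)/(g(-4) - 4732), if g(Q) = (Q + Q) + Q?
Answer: -421/1186 ≈ -0.35497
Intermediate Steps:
g(Q) = 3*Q (g(Q) = 2*Q + Q = 3*Q)
(-418 + 2102)/(g(-4) - 4732) = (-418 + 2102)/(3*(-4) - 4732) = 1684/(-12 - 4732) = 1684/(-4744) = 1684*(-1/4744) = -421/1186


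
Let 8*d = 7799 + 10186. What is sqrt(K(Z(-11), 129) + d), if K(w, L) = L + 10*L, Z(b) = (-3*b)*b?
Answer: sqrt(58674)/4 ≈ 60.557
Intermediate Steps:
Z(b) = -3*b**2
K(w, L) = 11*L
d = 17985/8 (d = (7799 + 10186)/8 = (1/8)*17985 = 17985/8 ≈ 2248.1)
sqrt(K(Z(-11), 129) + d) = sqrt(11*129 + 17985/8) = sqrt(1419 + 17985/8) = sqrt(29337/8) = sqrt(58674)/4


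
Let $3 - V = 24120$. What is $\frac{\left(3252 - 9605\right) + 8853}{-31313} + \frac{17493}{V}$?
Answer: $- \frac{202683603}{251725207} \approx -0.80518$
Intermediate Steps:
$V = -24117$ ($V = 3 - 24120 = -24117$)
$\frac{\left(3252 - 9605\right) + 8853}{-31313} + \frac{17493}{V} = \frac{\left(3252 - 9605\right) + 8853}{-31313} + \frac{17493}{-24117} = \left(-6353 + 8853\right) \left(- \frac{1}{31313}\right) + 17493 \left(- \frac{1}{24117}\right) = 2500 \left(- \frac{1}{31313}\right) - \frac{5831}{8039} = - \frac{2500}{31313} - \frac{5831}{8039} = - \frac{202683603}{251725207}$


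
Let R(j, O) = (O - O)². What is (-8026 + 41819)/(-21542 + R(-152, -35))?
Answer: -33793/21542 ≈ -1.5687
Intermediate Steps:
R(j, O) = 0 (R(j, O) = 0² = 0)
(-8026 + 41819)/(-21542 + R(-152, -35)) = (-8026 + 41819)/(-21542 + 0) = 33793/(-21542) = 33793*(-1/21542) = -33793/21542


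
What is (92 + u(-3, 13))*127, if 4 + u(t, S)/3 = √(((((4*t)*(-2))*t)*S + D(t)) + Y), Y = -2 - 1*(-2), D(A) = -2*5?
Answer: 10160 + 381*I*√946 ≈ 10160.0 + 11718.0*I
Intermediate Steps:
D(A) = -10
Y = 0 (Y = -2 + 2 = 0)
u(t, S) = -12 + 3*√(-10 - 8*S*t²) (u(t, S) = -12 + 3*√(((((4*t)*(-2))*t)*S - 10) + 0) = -12 + 3*√((((-8*t)*t)*S - 10) + 0) = -12 + 3*√(((-8*t²)*S - 10) + 0) = -12 + 3*√((-8*S*t² - 10) + 0) = -12 + 3*√((-10 - 8*S*t²) + 0) = -12 + 3*√(-10 - 8*S*t²))
(92 + u(-3, 13))*127 = (92 + (-12 + 3*√(-10 - 8*13*(-3)²)))*127 = (92 + (-12 + 3*√(-10 - 8*13*9)))*127 = (92 + (-12 + 3*√(-10 - 936)))*127 = (92 + (-12 + 3*√(-946)))*127 = (92 + (-12 + 3*(I*√946)))*127 = (92 + (-12 + 3*I*√946))*127 = (80 + 3*I*√946)*127 = 10160 + 381*I*√946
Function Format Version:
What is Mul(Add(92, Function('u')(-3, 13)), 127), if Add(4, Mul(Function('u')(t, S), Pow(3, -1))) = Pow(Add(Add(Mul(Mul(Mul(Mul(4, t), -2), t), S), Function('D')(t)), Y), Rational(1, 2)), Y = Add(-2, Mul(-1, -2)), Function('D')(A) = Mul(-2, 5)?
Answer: Add(10160, Mul(381, I, Pow(946, Rational(1, 2)))) ≈ Add(10160., Mul(11718., I))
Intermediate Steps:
Function('D')(A) = -10
Y = 0 (Y = Add(-2, 2) = 0)
Function('u')(t, S) = Add(-12, Mul(3, Pow(Add(-10, Mul(-8, S, Pow(t, 2))), Rational(1, 2)))) (Function('u')(t, S) = Add(-12, Mul(3, Pow(Add(Add(Mul(Mul(Mul(Mul(4, t), -2), t), S), -10), 0), Rational(1, 2)))) = Add(-12, Mul(3, Pow(Add(Add(Mul(Mul(Mul(-8, t), t), S), -10), 0), Rational(1, 2)))) = Add(-12, Mul(3, Pow(Add(Add(Mul(Mul(-8, Pow(t, 2)), S), -10), 0), Rational(1, 2)))) = Add(-12, Mul(3, Pow(Add(Add(Mul(-8, S, Pow(t, 2)), -10), 0), Rational(1, 2)))) = Add(-12, Mul(3, Pow(Add(Add(-10, Mul(-8, S, Pow(t, 2))), 0), Rational(1, 2)))) = Add(-12, Mul(3, Pow(Add(-10, Mul(-8, S, Pow(t, 2))), Rational(1, 2)))))
Mul(Add(92, Function('u')(-3, 13)), 127) = Mul(Add(92, Add(-12, Mul(3, Pow(Add(-10, Mul(-8, 13, Pow(-3, 2))), Rational(1, 2))))), 127) = Mul(Add(92, Add(-12, Mul(3, Pow(Add(-10, Mul(-8, 13, 9)), Rational(1, 2))))), 127) = Mul(Add(92, Add(-12, Mul(3, Pow(Add(-10, -936), Rational(1, 2))))), 127) = Mul(Add(92, Add(-12, Mul(3, Pow(-946, Rational(1, 2))))), 127) = Mul(Add(92, Add(-12, Mul(3, Mul(I, Pow(946, Rational(1, 2)))))), 127) = Mul(Add(92, Add(-12, Mul(3, I, Pow(946, Rational(1, 2))))), 127) = Mul(Add(80, Mul(3, I, Pow(946, Rational(1, 2)))), 127) = Add(10160, Mul(381, I, Pow(946, Rational(1, 2))))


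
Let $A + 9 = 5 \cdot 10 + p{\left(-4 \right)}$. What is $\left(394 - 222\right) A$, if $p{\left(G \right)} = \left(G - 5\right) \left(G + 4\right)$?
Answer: $7052$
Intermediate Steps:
$p{\left(G \right)} = \left(-5 + G\right) \left(4 + G\right)$
$A = 41$ ($A = -9 + \left(5 \cdot 10 - \left(16 - 16\right)\right) = -9 + \left(50 + \left(-20 + 16 + 4\right)\right) = -9 + \left(50 + 0\right) = -9 + 50 = 41$)
$\left(394 - 222\right) A = \left(394 - 222\right) 41 = 172 \cdot 41 = 7052$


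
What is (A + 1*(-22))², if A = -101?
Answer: 15129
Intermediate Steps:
(A + 1*(-22))² = (-101 + 1*(-22))² = (-101 - 22)² = (-123)² = 15129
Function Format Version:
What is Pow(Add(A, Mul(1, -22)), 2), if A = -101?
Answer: 15129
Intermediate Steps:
Pow(Add(A, Mul(1, -22)), 2) = Pow(Add(-101, Mul(1, -22)), 2) = Pow(Add(-101, -22), 2) = Pow(-123, 2) = 15129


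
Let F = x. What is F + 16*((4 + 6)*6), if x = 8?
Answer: 968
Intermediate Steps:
F = 8
F + 16*((4 + 6)*6) = 8 + 16*((4 + 6)*6) = 8 + 16*(10*6) = 8 + 16*60 = 8 + 960 = 968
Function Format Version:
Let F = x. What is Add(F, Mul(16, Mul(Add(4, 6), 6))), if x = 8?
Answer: 968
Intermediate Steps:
F = 8
Add(F, Mul(16, Mul(Add(4, 6), 6))) = Add(8, Mul(16, Mul(Add(4, 6), 6))) = Add(8, Mul(16, Mul(10, 6))) = Add(8, Mul(16, 60)) = Add(8, 960) = 968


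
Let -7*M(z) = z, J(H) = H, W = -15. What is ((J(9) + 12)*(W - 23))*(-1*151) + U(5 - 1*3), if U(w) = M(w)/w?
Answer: 843485/7 ≈ 1.2050e+5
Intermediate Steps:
M(z) = -z/7
U(w) = -⅐ (U(w) = (-w/7)/w = -⅐)
((J(9) + 12)*(W - 23))*(-1*151) + U(5 - 1*3) = ((9 + 12)*(-15 - 23))*(-1*151) - ⅐ = (21*(-38))*(-151) - ⅐ = -798*(-151) - ⅐ = 120498 - ⅐ = 843485/7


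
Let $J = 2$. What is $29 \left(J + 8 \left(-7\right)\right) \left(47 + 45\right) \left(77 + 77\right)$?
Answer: $-22187088$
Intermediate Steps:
$29 \left(J + 8 \left(-7\right)\right) \left(47 + 45\right) \left(77 + 77\right) = 29 \left(2 + 8 \left(-7\right)\right) \left(47 + 45\right) \left(77 + 77\right) = 29 \left(2 - 56\right) 92 \cdot 154 = 29 \left(-54\right) 14168 = \left(-1566\right) 14168 = -22187088$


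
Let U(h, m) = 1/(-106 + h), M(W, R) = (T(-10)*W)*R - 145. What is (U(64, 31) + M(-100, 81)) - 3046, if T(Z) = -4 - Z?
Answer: -2175223/42 ≈ -51791.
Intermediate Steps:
M(W, R) = -145 + 6*R*W (M(W, R) = ((-4 - 1*(-10))*W)*R - 145 = ((-4 + 10)*W)*R - 145 = (6*W)*R - 145 = 6*R*W - 145 = -145 + 6*R*W)
(U(64, 31) + M(-100, 81)) - 3046 = (1/(-106 + 64) + (-145 + 6*81*(-100))) - 3046 = (1/(-42) + (-145 - 48600)) - 3046 = (-1/42 - 48745) - 3046 = -2047291/42 - 3046 = -2175223/42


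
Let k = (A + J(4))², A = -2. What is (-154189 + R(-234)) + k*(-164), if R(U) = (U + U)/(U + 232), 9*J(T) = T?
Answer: -12502499/81 ≈ -1.5435e+5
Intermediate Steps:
J(T) = T/9
R(U) = 2*U/(232 + U) (R(U) = (2*U)/(232 + U) = 2*U/(232 + U))
k = 196/81 (k = (-2 + (⅑)*4)² = (-2 + 4/9)² = (-14/9)² = 196/81 ≈ 2.4198)
(-154189 + R(-234)) + k*(-164) = (-154189 + 2*(-234)/(232 - 234)) + (196/81)*(-164) = (-154189 + 2*(-234)/(-2)) - 32144/81 = (-154189 + 2*(-234)*(-½)) - 32144/81 = (-154189 + 234) - 32144/81 = -153955 - 32144/81 = -12502499/81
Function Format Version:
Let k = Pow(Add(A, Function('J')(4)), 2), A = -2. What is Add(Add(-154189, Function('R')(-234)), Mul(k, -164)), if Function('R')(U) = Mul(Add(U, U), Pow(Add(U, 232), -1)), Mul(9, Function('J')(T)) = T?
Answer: Rational(-12502499, 81) ≈ -1.5435e+5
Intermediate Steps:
Function('J')(T) = Mul(Rational(1, 9), T)
Function('R')(U) = Mul(2, U, Pow(Add(232, U), -1)) (Function('R')(U) = Mul(Mul(2, U), Pow(Add(232, U), -1)) = Mul(2, U, Pow(Add(232, U), -1)))
k = Rational(196, 81) (k = Pow(Add(-2, Mul(Rational(1, 9), 4)), 2) = Pow(Add(-2, Rational(4, 9)), 2) = Pow(Rational(-14, 9), 2) = Rational(196, 81) ≈ 2.4198)
Add(Add(-154189, Function('R')(-234)), Mul(k, -164)) = Add(Add(-154189, Mul(2, -234, Pow(Add(232, -234), -1))), Mul(Rational(196, 81), -164)) = Add(Add(-154189, Mul(2, -234, Pow(-2, -1))), Rational(-32144, 81)) = Add(Add(-154189, Mul(2, -234, Rational(-1, 2))), Rational(-32144, 81)) = Add(Add(-154189, 234), Rational(-32144, 81)) = Add(-153955, Rational(-32144, 81)) = Rational(-12502499, 81)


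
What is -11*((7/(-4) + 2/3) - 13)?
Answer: 1859/12 ≈ 154.92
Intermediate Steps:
-11*((7/(-4) + 2/3) - 13) = -11*((7*(-¼) + 2*(⅓)) - 13) = -11*((-7/4 + ⅔) - 13) = -11*(-13/12 - 13) = -11*(-169/12) = 1859/12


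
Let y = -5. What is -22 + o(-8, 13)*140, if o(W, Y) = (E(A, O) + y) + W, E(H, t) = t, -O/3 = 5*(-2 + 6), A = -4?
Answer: -10242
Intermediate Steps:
O = -60 (O = -15*(-2 + 6) = -15*4 = -3*20 = -60)
o(W, Y) = -65 + W (o(W, Y) = (-60 - 5) + W = -65 + W)
-22 + o(-8, 13)*140 = -22 + (-65 - 8)*140 = -22 - 73*140 = -22 - 10220 = -10242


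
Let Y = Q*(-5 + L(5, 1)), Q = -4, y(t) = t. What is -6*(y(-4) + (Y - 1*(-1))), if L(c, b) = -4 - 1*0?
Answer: -198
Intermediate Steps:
L(c, b) = -4 (L(c, b) = -4 + 0 = -4)
Y = 36 (Y = -4*(-5 - 4) = -4*(-9) = 36)
-6*(y(-4) + (Y - 1*(-1))) = -6*(-4 + (36 - 1*(-1))) = -6*(-4 + (36 + 1)) = -6*(-4 + 37) = -6*33 = -198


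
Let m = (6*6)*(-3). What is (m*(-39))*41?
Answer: 172692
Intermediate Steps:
m = -108 (m = 36*(-3) = -108)
(m*(-39))*41 = -108*(-39)*41 = 4212*41 = 172692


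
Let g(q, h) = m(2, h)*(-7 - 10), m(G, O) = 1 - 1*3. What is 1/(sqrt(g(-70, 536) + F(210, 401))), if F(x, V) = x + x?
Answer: sqrt(454)/454 ≈ 0.046932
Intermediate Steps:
m(G, O) = -2 (m(G, O) = 1 - 3 = -2)
g(q, h) = 34 (g(q, h) = -2*(-7 - 10) = -2*(-17) = 34)
F(x, V) = 2*x
1/(sqrt(g(-70, 536) + F(210, 401))) = 1/(sqrt(34 + 2*210)) = 1/(sqrt(34 + 420)) = 1/(sqrt(454)) = sqrt(454)/454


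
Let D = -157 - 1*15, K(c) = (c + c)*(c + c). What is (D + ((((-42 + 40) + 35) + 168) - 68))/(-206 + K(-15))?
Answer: -39/694 ≈ -0.056196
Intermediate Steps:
K(c) = 4*c² (K(c) = (2*c)*(2*c) = 4*c²)
D = -172 (D = -157 - 15 = -172)
(D + ((((-42 + 40) + 35) + 168) - 68))/(-206 + K(-15)) = (-172 + ((((-42 + 40) + 35) + 168) - 68))/(-206 + 4*(-15)²) = (-172 + (((-2 + 35) + 168) - 68))/(-206 + 4*225) = (-172 + ((33 + 168) - 68))/(-206 + 900) = (-172 + (201 - 68))/694 = (-172 + 133)*(1/694) = -39*1/694 = -39/694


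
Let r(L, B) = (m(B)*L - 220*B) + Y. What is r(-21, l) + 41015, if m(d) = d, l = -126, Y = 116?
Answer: 71497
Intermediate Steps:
r(L, B) = 116 - 220*B + B*L (r(L, B) = (B*L - 220*B) + 116 = (-220*B + B*L) + 116 = 116 - 220*B + B*L)
r(-21, l) + 41015 = (116 - 220*(-126) - 126*(-21)) + 41015 = (116 + 27720 + 2646) + 41015 = 30482 + 41015 = 71497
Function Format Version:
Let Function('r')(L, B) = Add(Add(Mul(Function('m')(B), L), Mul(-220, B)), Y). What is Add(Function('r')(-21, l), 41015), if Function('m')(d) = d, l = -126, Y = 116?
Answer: 71497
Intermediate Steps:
Function('r')(L, B) = Add(116, Mul(-220, B), Mul(B, L)) (Function('r')(L, B) = Add(Add(Mul(B, L), Mul(-220, B)), 116) = Add(Add(Mul(-220, B), Mul(B, L)), 116) = Add(116, Mul(-220, B), Mul(B, L)))
Add(Function('r')(-21, l), 41015) = Add(Add(116, Mul(-220, -126), Mul(-126, -21)), 41015) = Add(Add(116, 27720, 2646), 41015) = Add(30482, 41015) = 71497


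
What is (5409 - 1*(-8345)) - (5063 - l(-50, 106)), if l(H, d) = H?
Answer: 8641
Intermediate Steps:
(5409 - 1*(-8345)) - (5063 - l(-50, 106)) = (5409 - 1*(-8345)) - (5063 - 1*(-50)) = (5409 + 8345) - (5063 + 50) = 13754 - 1*5113 = 13754 - 5113 = 8641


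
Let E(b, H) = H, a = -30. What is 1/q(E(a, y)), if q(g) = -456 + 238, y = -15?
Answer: -1/218 ≈ -0.0045872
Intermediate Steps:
q(g) = -218
1/q(E(a, y)) = 1/(-218) = -1/218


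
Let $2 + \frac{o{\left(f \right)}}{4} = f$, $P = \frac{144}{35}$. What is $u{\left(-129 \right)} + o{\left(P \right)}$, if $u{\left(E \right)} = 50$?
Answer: $\frac{2046}{35} \approx 58.457$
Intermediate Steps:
$P = \frac{144}{35}$ ($P = 144 \cdot \frac{1}{35} = \frac{144}{35} \approx 4.1143$)
$o{\left(f \right)} = -8 + 4 f$
$u{\left(-129 \right)} + o{\left(P \right)} = 50 + \left(-8 + 4 \cdot \frac{144}{35}\right) = 50 + \left(-8 + \frac{576}{35}\right) = 50 + \frac{296}{35} = \frac{2046}{35}$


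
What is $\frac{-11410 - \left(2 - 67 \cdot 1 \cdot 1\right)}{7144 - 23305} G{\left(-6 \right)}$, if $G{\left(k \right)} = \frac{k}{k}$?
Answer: $\frac{11345}{16161} \approx 0.702$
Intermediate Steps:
$G{\left(k \right)} = 1$
$\frac{-11410 - \left(2 - 67 \cdot 1 \cdot 1\right)}{7144 - 23305} G{\left(-6 \right)} = \frac{-11410 - \left(2 - 67 \cdot 1 \cdot 1\right)}{7144 - 23305} \cdot 1 = \frac{-11410 + \left(67 \cdot 1 - 2\right)}{-16161} \cdot 1 = \left(-11410 + \left(67 - 2\right)\right) \left(- \frac{1}{16161}\right) 1 = \left(-11410 + 65\right) \left(- \frac{1}{16161}\right) 1 = \left(-11345\right) \left(- \frac{1}{16161}\right) 1 = \frac{11345}{16161} \cdot 1 = \frac{11345}{16161}$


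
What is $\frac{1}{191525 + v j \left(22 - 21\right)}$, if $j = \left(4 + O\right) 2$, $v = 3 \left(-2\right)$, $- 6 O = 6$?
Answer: $\frac{1}{191489} \approx 5.2222 \cdot 10^{-6}$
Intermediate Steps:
$O = -1$ ($O = \left(- \frac{1}{6}\right) 6 = -1$)
$v = -6$
$j = 6$ ($j = \left(4 - 1\right) 2 = 3 \cdot 2 = 6$)
$\frac{1}{191525 + v j \left(22 - 21\right)} = \frac{1}{191525 + \left(-6\right) 6 \left(22 - 21\right)} = \frac{1}{191525 - 36 \left(22 - 21\right)} = \frac{1}{191525 - 36} = \frac{1}{191489}$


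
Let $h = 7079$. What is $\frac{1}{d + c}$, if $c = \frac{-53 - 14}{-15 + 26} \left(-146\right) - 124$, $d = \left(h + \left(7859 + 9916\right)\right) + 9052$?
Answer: $\frac{11}{381384} \approx 2.8842 \cdot 10^{-5}$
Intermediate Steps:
$d = 33906$ ($d = \left(7079 + \left(7859 + 9916\right)\right) + 9052 = \left(7079 + 17775\right) + 9052 = 24854 + 9052 = 33906$)
$c = \frac{8418}{11}$ ($c = - \frac{67}{11} \left(-146\right) - 124 = \left(-67\right) \frac{1}{11} \left(-146\right) - 124 = \left(- \frac{67}{11}\right) \left(-146\right) - 124 = \frac{9782}{11} - 124 = \frac{8418}{11} \approx 765.27$)
$\frac{1}{d + c} = \frac{1}{33906 + \frac{8418}{11}} = \frac{1}{\frac{381384}{11}} = \frac{11}{381384}$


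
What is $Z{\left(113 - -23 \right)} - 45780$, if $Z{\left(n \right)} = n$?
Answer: $-45644$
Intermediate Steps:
$Z{\left(113 - -23 \right)} - 45780 = \left(113 - -23\right) - 45780 = \left(113 + 23\right) - 45780 = 136 - 45780 = -45644$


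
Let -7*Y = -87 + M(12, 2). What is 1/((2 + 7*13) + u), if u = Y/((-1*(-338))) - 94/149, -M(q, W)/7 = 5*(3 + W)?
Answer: 176267/16301148 ≈ 0.010813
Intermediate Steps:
M(q, W) = -105 - 35*W (M(q, W) = -35*(3 + W) = -7*(15 + 5*W) = -105 - 35*W)
Y = 262/7 (Y = -(-87 + (-105 - 35*2))/7 = -(-87 + (-105 - 70))/7 = -(-87 - 175)/7 = -⅐*(-262) = 262/7 ≈ 37.429)
u = -91683/176267 (u = 262/(7*((-1*(-338)))) - 94/149 = (262/7)/338 - 94*1/149 = (262/7)*(1/338) - 94/149 = 131/1183 - 94/149 = -91683/176267 ≈ -0.52014)
1/((2 + 7*13) + u) = 1/((2 + 7*13) - 91683/176267) = 1/((2 + 91) - 91683/176267) = 1/(93 - 91683/176267) = 1/(16301148/176267) = 176267/16301148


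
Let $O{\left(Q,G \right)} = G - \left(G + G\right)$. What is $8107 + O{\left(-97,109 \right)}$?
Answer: $7998$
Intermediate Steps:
$O{\left(Q,G \right)} = - G$ ($O{\left(Q,G \right)} = G - 2 G = - G$)
$8107 + O{\left(-97,109 \right)} = 8107 - 109 = 7998$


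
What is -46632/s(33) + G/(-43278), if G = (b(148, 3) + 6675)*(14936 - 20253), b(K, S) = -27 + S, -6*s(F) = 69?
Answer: 1616545611/331798 ≈ 4872.1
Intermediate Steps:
s(F) = -23/2 (s(F) = -⅙*69 = -23/2)
G = -35363367 (G = ((-27 + 3) + 6675)*(14936 - 20253) = (-24 + 6675)*(-5317) = 6651*(-5317) = -35363367)
-46632/s(33) + G/(-43278) = -46632/(-23/2) - 35363367/(-43278) = -46632*(-2/23) - 35363367*(-1/43278) = 93264/23 + 11787789/14426 = 1616545611/331798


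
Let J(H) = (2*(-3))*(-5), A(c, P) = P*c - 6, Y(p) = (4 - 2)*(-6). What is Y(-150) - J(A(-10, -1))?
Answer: -42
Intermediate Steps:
Y(p) = -12 (Y(p) = 2*(-6) = -12)
A(c, P) = -6 + P*c
J(H) = 30 (J(H) = -6*(-5) = 30)
Y(-150) - J(A(-10, -1)) = -12 - 1*30 = -12 - 30 = -42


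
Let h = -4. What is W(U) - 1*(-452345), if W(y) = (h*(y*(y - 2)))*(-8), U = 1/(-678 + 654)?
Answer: 8142259/18 ≈ 4.5235e+5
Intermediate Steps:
U = -1/24 (U = 1/(-24) = -1/24 ≈ -0.041667)
W(y) = 32*y*(-2 + y) (W(y) = -4*y*(y - 2)*(-8) = -4*y*(-2 + y)*(-8) = 32*y*(-2 + y))
W(U) - 1*(-452345) = 32*(-1/24)*(-2 - 1/24) - 1*(-452345) = 32*(-1/24)*(-49/24) + 452345 = 49/18 + 452345 = 8142259/18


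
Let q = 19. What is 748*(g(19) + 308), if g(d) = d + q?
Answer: 258808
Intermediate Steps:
g(d) = 19 + d (g(d) = d + 19 = 19 + d)
748*(g(19) + 308) = 748*((19 + 19) + 308) = 748*(38 + 308) = 748*346 = 258808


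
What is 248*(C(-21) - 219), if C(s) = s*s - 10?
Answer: 52576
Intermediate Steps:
C(s) = -10 + s² (C(s) = s² - 10 = -10 + s²)
248*(C(-21) - 219) = 248*((-10 + (-21)²) - 219) = 248*((-10 + 441) - 219) = 248*(431 - 219) = 248*212 = 52576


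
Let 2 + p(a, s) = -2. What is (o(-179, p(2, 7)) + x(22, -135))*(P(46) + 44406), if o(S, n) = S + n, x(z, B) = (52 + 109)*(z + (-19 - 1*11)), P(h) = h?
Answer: -65388892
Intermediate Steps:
p(a, s) = -4 (p(a, s) = -2 - 2 = -4)
x(z, B) = -4830 + 161*z (x(z, B) = 161*(z + (-19 - 11)) = 161*(z - 30) = 161*(-30 + z) = -4830 + 161*z)
(o(-179, p(2, 7)) + x(22, -135))*(P(46) + 44406) = ((-179 - 4) + (-4830 + 161*22))*(46 + 44406) = (-183 + (-4830 + 3542))*44452 = (-183 - 1288)*44452 = -1471*44452 = -65388892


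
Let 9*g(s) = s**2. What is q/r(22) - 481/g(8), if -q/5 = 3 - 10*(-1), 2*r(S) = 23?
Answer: -107887/1472 ≈ -73.293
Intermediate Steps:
r(S) = 23/2 (r(S) = (1/2)*23 = 23/2)
g(s) = s**2/9
q = -65 (q = -5*(3 - 10*(-1)) = -5*(3 + 10) = -5*13 = -65)
q/r(22) - 481/g(8) = -65/23/2 - 481/((1/9)*8**2) = -65*2/23 - 481/((1/9)*64) = -130/23 - 481/64/9 = -130/23 - 481*9/64 = -130/23 - 4329/64 = -107887/1472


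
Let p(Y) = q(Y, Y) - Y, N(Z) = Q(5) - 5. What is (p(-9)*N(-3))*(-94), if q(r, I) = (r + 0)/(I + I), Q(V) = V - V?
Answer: 4465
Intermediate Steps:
Q(V) = 0
q(r, I) = r/(2*I) (q(r, I) = r/((2*I)) = r*(1/(2*I)) = r/(2*I))
N(Z) = -5 (N(Z) = 0 - 5 = -5)
p(Y) = ½ - Y (p(Y) = Y/(2*Y) - Y = ½ - Y)
(p(-9)*N(-3))*(-94) = ((½ - 1*(-9))*(-5))*(-94) = ((½ + 9)*(-5))*(-94) = ((19/2)*(-5))*(-94) = -95/2*(-94) = 4465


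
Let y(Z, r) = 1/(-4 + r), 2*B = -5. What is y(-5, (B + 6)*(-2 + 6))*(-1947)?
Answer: -1947/10 ≈ -194.70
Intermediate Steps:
B = -5/2 (B = (1/2)*(-5) = -5/2 ≈ -2.5000)
y(-5, (B + 6)*(-2 + 6))*(-1947) = -1947/(-4 + (-5/2 + 6)*(-2 + 6)) = -1947/(-4 + (7/2)*4) = -1947/(-4 + 14) = -1947/10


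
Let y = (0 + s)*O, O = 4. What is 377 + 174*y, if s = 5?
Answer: 3857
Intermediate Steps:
y = 20 (y = (0 + 5)*4 = 5*4 = 20)
377 + 174*y = 377 + 174*20 = 377 + 3480 = 3857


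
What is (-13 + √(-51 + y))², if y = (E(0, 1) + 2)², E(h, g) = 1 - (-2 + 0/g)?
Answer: (13 - I*√26)² ≈ 143.0 - 132.57*I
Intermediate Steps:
E(h, g) = 3 (E(h, g) = 1 - (-2 + 0) = 1 - 1*(-2) = 1 + 2 = 3)
y = 25 (y = (3 + 2)² = 5² = 25)
(-13 + √(-51 + y))² = (-13 + √(-51 + 25))² = (-13 + √(-26))² = (-13 + I*√26)²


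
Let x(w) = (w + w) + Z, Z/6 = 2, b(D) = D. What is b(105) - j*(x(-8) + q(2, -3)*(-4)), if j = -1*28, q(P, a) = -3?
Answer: 329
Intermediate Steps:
Z = 12 (Z = 6*2 = 12)
j = -28
x(w) = 12 + 2*w (x(w) = (w + w) + 12 = 2*w + 12 = 12 + 2*w)
b(105) - j*(x(-8) + q(2, -3)*(-4)) = 105 - (-28)*((12 + 2*(-8)) - 3*(-4)) = 105 - (-28)*((12 - 16) + 12) = 105 - (-28)*(-4 + 12) = 105 - (-28)*8 = 105 - 1*(-224) = 105 + 224 = 329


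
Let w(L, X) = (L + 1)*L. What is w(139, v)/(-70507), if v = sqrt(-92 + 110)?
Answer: -19460/70507 ≈ -0.27600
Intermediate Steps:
v = 3*sqrt(2) (v = sqrt(18) = 3*sqrt(2) ≈ 4.2426)
w(L, X) = L*(1 + L) (w(L, X) = (1 + L)*L = L*(1 + L))
w(139, v)/(-70507) = (139*(1 + 139))/(-70507) = (139*140)*(-1/70507) = 19460*(-1/70507) = -19460/70507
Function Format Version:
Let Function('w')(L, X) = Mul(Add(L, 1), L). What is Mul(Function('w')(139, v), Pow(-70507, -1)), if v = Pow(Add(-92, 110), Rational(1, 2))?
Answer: Rational(-19460, 70507) ≈ -0.27600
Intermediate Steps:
v = Mul(3, Pow(2, Rational(1, 2))) (v = Pow(18, Rational(1, 2)) = Mul(3, Pow(2, Rational(1, 2))) ≈ 4.2426)
Function('w')(L, X) = Mul(L, Add(1, L)) (Function('w')(L, X) = Mul(Add(1, L), L) = Mul(L, Add(1, L)))
Mul(Function('w')(139, v), Pow(-70507, -1)) = Mul(Mul(139, Add(1, 139)), Pow(-70507, -1)) = Mul(Mul(139, 140), Rational(-1, 70507)) = Mul(19460, Rational(-1, 70507)) = Rational(-19460, 70507)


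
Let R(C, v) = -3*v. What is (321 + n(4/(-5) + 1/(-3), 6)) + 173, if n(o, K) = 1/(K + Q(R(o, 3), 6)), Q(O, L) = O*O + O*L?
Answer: 16303/33 ≈ 494.03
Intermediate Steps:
Q(O, L) = O² + L*O
n(o, K) = 1/(27 + K) (n(o, K) = 1/(K + (-3*3)*(6 - 3*3)) = 1/(K - 9*(6 - 9)) = 1/(K - 9*(-3)) = 1/(K + 27) = 1/(27 + K))
(321 + n(4/(-5) + 1/(-3), 6)) + 173 = (321 + 1/(27 + 6)) + 173 = (321 + 1/33) + 173 = 10594/33 + 173 = 16303/33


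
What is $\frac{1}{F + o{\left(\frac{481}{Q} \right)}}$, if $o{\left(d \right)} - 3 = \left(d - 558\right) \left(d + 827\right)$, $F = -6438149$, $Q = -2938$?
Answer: $- \frac{51076}{352406830521} \approx -1.4493 \cdot 10^{-7}$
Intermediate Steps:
$o{\left(d \right)} = 3 + \left(-558 + d\right) \left(827 + d\right)$ ($o{\left(d \right)} = 3 + \left(d - 558\right) \left(d + 827\right) = 3 + \left(-558 + d\right) \left(827 + d\right)$)
$\frac{1}{F + o{\left(\frac{481}{Q} \right)}} = \frac{1}{-6438149 + \left(-461463 + \left(\frac{481}{-2938}\right)^{2} + 269 \frac{481}{-2938}\right)} = \frac{1}{-6438149 + \left(-461463 + \left(481 \left(- \frac{1}{2938}\right)\right)^{2} + 269 \cdot 481 \left(- \frac{1}{2938}\right)\right)} = \frac{1}{-6438149 + \left(-461463 + \left(- \frac{37}{226}\right)^{2} + 269 \left(- \frac{37}{226}\right)\right)} = \frac{1}{-6438149 - \frac{23571932197}{51076}} = \frac{1}{- \frac{352406830521}{51076}} = - \frac{51076}{352406830521}$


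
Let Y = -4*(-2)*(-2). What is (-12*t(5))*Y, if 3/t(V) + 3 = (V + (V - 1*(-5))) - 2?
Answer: 288/5 ≈ 57.600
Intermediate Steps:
t(V) = 3/(2*V) (t(V) = 3/(-3 + ((V + (V - 1*(-5))) - 2)) = 3/(-3 + ((V + (V + 5)) - 2)) = 3/(-3 + ((V + (5 + V)) - 2)) = 3/(-3 + ((5 + 2*V) - 2)) = 3/(-3 + (3 + 2*V)) = 3/((2*V)) = 3*(1/(2*V)) = 3/(2*V))
Y = -16 (Y = 8*(-2) = -16)
(-12*t(5))*Y = -18/5*(-16) = 288/5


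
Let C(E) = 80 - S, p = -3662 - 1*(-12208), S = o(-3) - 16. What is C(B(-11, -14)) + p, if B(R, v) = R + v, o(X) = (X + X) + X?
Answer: 8651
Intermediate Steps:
o(X) = 3*X (o(X) = 2*X + X = 3*X)
S = -25 (S = 3*(-3) - 16 = -9 - 16 = -25)
p = 8546 (p = -3662 + 12208 = 8546)
C(E) = 105 (C(E) = 80 - 1*(-25) = 80 + 25 = 105)
C(B(-11, -14)) + p = 105 + 8546 = 8651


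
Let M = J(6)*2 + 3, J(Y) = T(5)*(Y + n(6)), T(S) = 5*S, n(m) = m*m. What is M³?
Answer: 9300746727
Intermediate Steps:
n(m) = m²
J(Y) = 900 + 25*Y (J(Y) = (5*5)*(Y + 6²) = 25*(Y + 36) = 25*(36 + Y) = 900 + 25*Y)
M = 2103 (M = (900 + 25*6)*2 + 3 = (900 + 150)*2 + 3 = 1050*2 + 3 = 2100 + 3 = 2103)
M³ = 2103³ = 9300746727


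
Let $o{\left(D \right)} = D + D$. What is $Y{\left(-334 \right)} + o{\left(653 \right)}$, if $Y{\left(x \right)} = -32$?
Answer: $1274$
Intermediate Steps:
$o{\left(D \right)} = 2 D$
$Y{\left(-334 \right)} + o{\left(653 \right)} = -32 + 2 \cdot 653 = -32 + 1306 = 1274$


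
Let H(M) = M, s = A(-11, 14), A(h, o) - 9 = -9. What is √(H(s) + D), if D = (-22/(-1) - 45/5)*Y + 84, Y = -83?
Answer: I*√995 ≈ 31.544*I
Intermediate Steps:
A(h, o) = 0 (A(h, o) = 9 - 9 = 0)
s = 0
D = -995 (D = (-22/(-1) - 45/5)*(-83) + 84 = (-22*(-1) - 45*⅕)*(-83) + 84 = (22 - 9)*(-83) + 84 = 13*(-83) + 84 = -1079 + 84 = -995)
√(H(s) + D) = √(0 - 995) = √(-995) = I*√995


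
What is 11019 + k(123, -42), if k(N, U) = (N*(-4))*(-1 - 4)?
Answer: 13479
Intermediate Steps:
k(N, U) = 20*N (k(N, U) = -4*N*(-5) = 20*N)
11019 + k(123, -42) = 11019 + 20*123 = 11019 + 2460 = 13479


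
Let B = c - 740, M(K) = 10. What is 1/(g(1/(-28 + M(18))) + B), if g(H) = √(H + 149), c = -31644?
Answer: -582912/18877019527 - 3*√5362/18877019527 ≈ -3.0891e-5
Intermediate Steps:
B = -32384 (B = -31644 - 740 = -32384)
g(H) = √(149 + H)
1/(g(1/(-28 + M(18))) + B) = 1/(√(149 + 1/(-28 + 10)) - 32384) = 1/(√(149 + 1/(-18)) - 32384) = 1/(√(149 - 1/18) - 32384) = 1/(√(2681/18) - 32384) = 1/(√5362/6 - 32384) = 1/(-32384 + √5362/6)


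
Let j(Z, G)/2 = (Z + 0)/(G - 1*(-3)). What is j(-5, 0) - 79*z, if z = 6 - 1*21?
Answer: 3545/3 ≈ 1181.7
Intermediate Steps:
j(Z, G) = 2*Z/(3 + G) (j(Z, G) = 2*((Z + 0)/(G - 1*(-3))) = 2*(Z/(G + 3)) = 2*(Z/(3 + G)) = 2*Z/(3 + G))
z = -15 (z = 6 - 21 = -15)
j(-5, 0) - 79*z = 2*(-5)/(3 + 0) - 79*(-15) = 2*(-5)/3 + 1185 = 2*(-5)*(⅓) + 1185 = -10/3 + 1185 = 3545/3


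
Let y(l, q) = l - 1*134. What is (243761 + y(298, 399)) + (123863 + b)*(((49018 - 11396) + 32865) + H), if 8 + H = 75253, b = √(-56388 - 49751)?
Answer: 18051046641 + 145732*I*√106139 ≈ 1.8051e+10 + 4.7478e+7*I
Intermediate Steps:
b = I*√106139 (b = √(-106139) = I*√106139 ≈ 325.79*I)
y(l, q) = -134 + l (y(l, q) = l - 134 = -134 + l)
H = 75245 (H = -8 + 75253 = 75245)
(243761 + y(298, 399)) + (123863 + b)*(((49018 - 11396) + 32865) + H) = (243761 + (-134 + 298)) + (123863 + I*√106139)*(((49018 - 11396) + 32865) + 75245) = (243761 + 164) + (123863 + I*√106139)*((37622 + 32865) + 75245) = 243925 + (123863 + I*√106139)*(70487 + 75245) = 243925 + (123863 + I*√106139)*145732 = 243925 + (18050802716 + 145732*I*√106139) = 18051046641 + 145732*I*√106139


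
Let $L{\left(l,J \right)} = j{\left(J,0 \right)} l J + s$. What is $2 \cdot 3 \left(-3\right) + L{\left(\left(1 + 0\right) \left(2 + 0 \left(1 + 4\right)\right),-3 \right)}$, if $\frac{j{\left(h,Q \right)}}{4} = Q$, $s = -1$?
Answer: $-19$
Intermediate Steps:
$j{\left(h,Q \right)} = 4 Q$
$L{\left(l,J \right)} = -1$ ($L{\left(l,J \right)} = 4 \cdot 0 l J - 1 = 0 l J - 1 = 0 J - 1 = 0 - 1 = -1$)
$2 \cdot 3 \left(-3\right) + L{\left(\left(1 + 0\right) \left(2 + 0 \left(1 + 4\right)\right),-3 \right)} = 2 \cdot 3 \left(-3\right) - 1 = 6 \left(-3\right) - 1 = -18 - 1 = -19$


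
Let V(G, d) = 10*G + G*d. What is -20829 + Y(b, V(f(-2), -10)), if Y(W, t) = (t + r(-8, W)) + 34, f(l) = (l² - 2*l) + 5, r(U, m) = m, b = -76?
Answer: -20871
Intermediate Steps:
f(l) = 5 + l² - 2*l
Y(W, t) = 34 + W + t (Y(W, t) = (t + W) + 34 = (W + t) + 34 = 34 + W + t)
-20829 + Y(b, V(f(-2), -10)) = -20829 + (34 - 76 + (5 + (-2)² - 2*(-2))*(10 - 10)) = -20829 + (34 - 76 + (5 + 4 + 4)*0) = -20829 + (34 - 76 + 13*0) = -20829 + (34 - 76 + 0) = -20829 - 42 = -20871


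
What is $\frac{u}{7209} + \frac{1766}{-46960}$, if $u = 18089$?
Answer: $\frac{418364173}{169267320} \approx 2.4716$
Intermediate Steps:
$\frac{u}{7209} + \frac{1766}{-46960} = \frac{18089}{7209} + \frac{1766}{-46960} = 18089 \cdot \frac{1}{7209} + 1766 \left(- \frac{1}{46960}\right) = \frac{18089}{7209} - \frac{883}{23480} = \frac{418364173}{169267320}$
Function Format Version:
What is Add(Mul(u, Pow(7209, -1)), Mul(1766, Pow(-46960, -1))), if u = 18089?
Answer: Rational(418364173, 169267320) ≈ 2.4716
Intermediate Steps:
Add(Mul(u, Pow(7209, -1)), Mul(1766, Pow(-46960, -1))) = Add(Mul(18089, Pow(7209, -1)), Mul(1766, Pow(-46960, -1))) = Add(Mul(18089, Rational(1, 7209)), Mul(1766, Rational(-1, 46960))) = Add(Rational(18089, 7209), Rational(-883, 23480)) = Rational(418364173, 169267320)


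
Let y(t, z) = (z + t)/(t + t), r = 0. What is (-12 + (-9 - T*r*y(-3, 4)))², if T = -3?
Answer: 441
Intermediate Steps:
y(t, z) = (t + z)/(2*t) (y(t, z) = (t + z)/((2*t)) = (t + z)*(1/(2*t)) = (t + z)/(2*t))
(-12 + (-9 - T*r*y(-3, 4)))² = (-12 + (-9 - (-3*0)*(½)*(-3 + 4)/(-3)))² = (-12 + (-9 - 0*(½)*(-⅓)*1))² = (-12 + (-9 - 0*(-1)/6))² = (-12 + (-9 - 1*0))² = (-12 + (-9 + 0))² = (-12 - 9)² = (-21)² = 441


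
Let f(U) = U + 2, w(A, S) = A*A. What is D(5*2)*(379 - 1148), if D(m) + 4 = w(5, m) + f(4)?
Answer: -20763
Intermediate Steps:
w(A, S) = A**2
f(U) = 2 + U
D(m) = 27 (D(m) = -4 + (5**2 + (2 + 4)) = -4 + (25 + 6) = -4 + 31 = 27)
D(5*2)*(379 - 1148) = 27*(379 - 1148) = 27*(-769) = -20763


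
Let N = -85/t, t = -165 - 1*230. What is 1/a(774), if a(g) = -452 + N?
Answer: -79/35691 ≈ -0.0022134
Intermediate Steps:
t = -395 (t = -165 - 230 = -395)
N = 17/79 (N = -85/(-395) = -85*(-1/395) = 17/79 ≈ 0.21519)
a(g) = -35691/79 (a(g) = -452 + 17/79 = -35691/79)
1/a(774) = 1/(-35691/79) = -79/35691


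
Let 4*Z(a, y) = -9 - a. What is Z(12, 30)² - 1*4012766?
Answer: -64203815/16 ≈ -4.0127e+6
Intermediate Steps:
Z(a, y) = -9/4 - a/4 (Z(a, y) = (-9 - a)/4 = -9/4 - a/4)
Z(12, 30)² - 1*4012766 = (-9/4 - ¼*12)² - 1*4012766 = (-9/4 - 3)² - 4012766 = (-21/4)² - 4012766 = 441/16 - 4012766 = -64203815/16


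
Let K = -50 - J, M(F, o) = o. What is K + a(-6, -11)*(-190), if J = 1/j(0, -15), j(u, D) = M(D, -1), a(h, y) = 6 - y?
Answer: -3279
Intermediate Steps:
j(u, D) = -1
J = -1 (J = 1/(-1) = -1)
K = -49 (K = -50 - 1*(-1) = -50 + 1 = -49)
K + a(-6, -11)*(-190) = -49 + (6 - 1*(-11))*(-190) = -49 + (6 + 11)*(-190) = -49 + 17*(-190) = -49 - 3230 = -3279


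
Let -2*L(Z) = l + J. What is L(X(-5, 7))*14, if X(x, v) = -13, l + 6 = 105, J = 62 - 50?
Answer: -777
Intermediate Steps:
J = 12
l = 99 (l = -6 + 105 = 99)
L(Z) = -111/2 (L(Z) = -(99 + 12)/2 = -½*111 = -111/2)
L(X(-5, 7))*14 = -111/2*14 = -777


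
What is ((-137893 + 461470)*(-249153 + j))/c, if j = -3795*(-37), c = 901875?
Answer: -11728371942/300625 ≈ -39013.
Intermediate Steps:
j = 140415 (j = -15*(-9361) = 140415)
((-137893 + 461470)*(-249153 + j))/c = ((-137893 + 461470)*(-249153 + 140415))/901875 = (323577*(-108738))*(1/901875) = -35185115826*1/901875 = -11728371942/300625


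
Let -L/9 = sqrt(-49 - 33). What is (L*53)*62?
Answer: -29574*I*sqrt(82) ≈ -2.678e+5*I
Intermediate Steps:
L = -9*I*sqrt(82) (L = -9*sqrt(-49 - 33) = -9*I*sqrt(82) ≈ -81.498*I)
(L*53)*62 = (-9*I*sqrt(82)*53)*62 = -477*I*sqrt(82)*62 = -29574*I*sqrt(82)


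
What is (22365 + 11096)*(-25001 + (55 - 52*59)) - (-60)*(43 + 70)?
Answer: -937369674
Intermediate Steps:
(22365 + 11096)*(-25001 + (55 - 52*59)) - (-60)*(43 + 70) = 33461*(-25001 + (55 - 3068)) - (-60)*113 = 33461*(-25001 - 3013) - 1*(-6780) = 33461*(-28014) + 6780 = -937376454 + 6780 = -937369674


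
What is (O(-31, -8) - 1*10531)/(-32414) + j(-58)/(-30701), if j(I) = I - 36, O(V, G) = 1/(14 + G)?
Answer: 1958124181/5970853284 ≈ 0.32795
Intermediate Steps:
j(I) = -36 + I
(O(-31, -8) - 1*10531)/(-32414) + j(-58)/(-30701) = (1/(14 - 8) - 1*10531)/(-32414) + (-36 - 58)/(-30701) = (1/6 - 10531)*(-1/32414) - 94*(-1/30701) = (1/6 - 10531)*(-1/32414) + 94/30701 = -63185/6*(-1/32414) + 94/30701 = 63185/194484 + 94/30701 = 1958124181/5970853284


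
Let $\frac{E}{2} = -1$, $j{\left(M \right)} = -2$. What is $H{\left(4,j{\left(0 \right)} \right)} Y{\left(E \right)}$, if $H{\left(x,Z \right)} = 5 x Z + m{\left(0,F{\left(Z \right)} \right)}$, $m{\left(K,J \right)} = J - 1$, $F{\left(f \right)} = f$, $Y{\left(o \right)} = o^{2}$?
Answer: $-172$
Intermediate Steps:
$E = -2$ ($E = 2 \left(-1\right) = -2$)
$m{\left(K,J \right)} = -1 + J$
$H{\left(x,Z \right)} = -1 + Z + 5 Z x$ ($H{\left(x,Z \right)} = 5 x Z + \left(-1 + Z\right) = 5 Z x + \left(-1 + Z\right) = -1 + Z + 5 Z x$)
$H{\left(4,j{\left(0 \right)} \right)} Y{\left(E \right)} = \left(-1 - 2 + 5 \left(-2\right) 4\right) \left(-2\right)^{2} = \left(-1 - 2 - 40\right) 4 = \left(-43\right) 4 = -172$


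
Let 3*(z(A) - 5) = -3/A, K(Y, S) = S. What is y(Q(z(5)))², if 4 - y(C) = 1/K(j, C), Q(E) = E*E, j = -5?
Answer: 5193841/331776 ≈ 15.655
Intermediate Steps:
z(A) = 5 - 1/A (z(A) = 5 + (-3/A)/3 = 5 - 1/A)
Q(E) = E²
y(C) = 4 - 1/C
y(Q(z(5)))² = (4 - 1/((5 - 1/5)²))² = (4 - 1/((5 - 1*⅕)²))² = (4 - 1/((5 - ⅕)²))² = (4 - 1/((24/5)²))² = (4 - 1/576/25)² = (4 - 1*25/576)² = (4 - 25/576)² = (2279/576)² = 5193841/331776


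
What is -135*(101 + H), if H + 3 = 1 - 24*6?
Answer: 6075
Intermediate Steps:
H = -146 (H = -3 + (1 - 24*6) = -3 + (1 - 6*24) = -3 + (1 - 144) = -3 - 143 = -146)
-135*(101 + H) = -135*(101 - 146) = -135*(-45) = 6075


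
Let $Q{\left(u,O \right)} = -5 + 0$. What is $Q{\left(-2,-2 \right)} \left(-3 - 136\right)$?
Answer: $695$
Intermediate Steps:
$Q{\left(u,O \right)} = -5$
$Q{\left(-2,-2 \right)} \left(-3 - 136\right) = - 5 \left(-3 - 136\right) = \left(-5\right) \left(-139\right) = 695$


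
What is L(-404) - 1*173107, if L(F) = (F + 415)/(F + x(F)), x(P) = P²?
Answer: -28183896873/162812 ≈ -1.7311e+5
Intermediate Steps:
L(F) = (415 + F)/(F + F²) (L(F) = (F + 415)/(F + F²) = (415 + F)/(F + F²))
L(-404) - 1*173107 = (415 - 404)/((-404)*(1 - 404)) - 1*173107 = -1/404*11/(-403) - 173107 = -1/404*(-1/403)*11 - 173107 = 11/162812 - 173107 = -28183896873/162812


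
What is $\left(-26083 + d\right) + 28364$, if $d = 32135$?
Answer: $34416$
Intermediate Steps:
$\left(-26083 + d\right) + 28364 = \left(-26083 + 32135\right) + 28364 = 6052 + 28364 = 34416$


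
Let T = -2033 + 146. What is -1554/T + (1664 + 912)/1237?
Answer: 61110/21029 ≈ 2.9060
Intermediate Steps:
T = -1887
-1554/T + (1664 + 912)/1237 = -1554/(-1887) + (1664 + 912)/1237 = -1554*(-1/1887) + 2576*(1/1237) = 14/17 + 2576/1237 = 61110/21029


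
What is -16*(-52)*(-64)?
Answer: -53248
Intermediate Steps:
-16*(-52)*(-64) = 832*(-64) = -53248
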